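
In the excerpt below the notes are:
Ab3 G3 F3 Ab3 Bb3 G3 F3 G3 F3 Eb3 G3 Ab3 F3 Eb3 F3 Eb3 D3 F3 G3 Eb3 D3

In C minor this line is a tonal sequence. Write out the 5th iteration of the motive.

Unit = 7 notes; the statements start on Ab3, G3, F3, moving down a 2nd each time.
Continuing the starts: Eb3 → D3.
Statement 5 starts on D3 and keeps the same diatonic contour: D3 C3 Bb2 D3 Eb3 C3 Bb2.

D3 C3 Bb2 D3 Eb3 C3 Bb2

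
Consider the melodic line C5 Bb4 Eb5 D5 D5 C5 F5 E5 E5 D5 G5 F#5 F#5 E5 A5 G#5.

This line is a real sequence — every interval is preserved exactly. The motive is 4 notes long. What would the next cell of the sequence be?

With a 4-note motive the entries are C5, D5, E5, F#5, each up a 2nd from the previous.
So cell 5 is G#5 F#5 B5 A#5.

G#5 F#5 B5 A#5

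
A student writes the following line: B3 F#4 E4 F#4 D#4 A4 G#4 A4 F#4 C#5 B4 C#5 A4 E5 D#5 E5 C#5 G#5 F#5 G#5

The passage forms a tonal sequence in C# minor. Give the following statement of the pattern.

E5 B5 A5 B5

With a 4-note motive the entries are B3, D#4, F#4, A4, C#5, each up a 3rd from the previous.
So cell 6 is E5 B5 A5 B5.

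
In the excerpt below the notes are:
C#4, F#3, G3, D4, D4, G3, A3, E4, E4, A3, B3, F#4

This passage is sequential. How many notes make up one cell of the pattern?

4

There are 12 notes; a 4-note unit gives 3 cells:
C#4 F#3 G3 D4 | D4 G3 A3 E4 | E4 A3 B3 F#4
Each cell is the previous one up a 2nd — so the unit is 4 notes.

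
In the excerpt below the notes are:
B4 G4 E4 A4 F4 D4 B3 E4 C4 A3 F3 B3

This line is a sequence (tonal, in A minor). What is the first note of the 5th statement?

D3

With a 4-note motive the entries are B4, F4, C4, each down a 4th from the previous.
Extending the heads down a 4th: G3 → D3.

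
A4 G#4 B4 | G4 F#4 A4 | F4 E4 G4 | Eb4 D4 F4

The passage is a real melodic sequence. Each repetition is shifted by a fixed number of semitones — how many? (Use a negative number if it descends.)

With a 3-note motive the entries are A4, G4, F4, Eb4, each down a 2nd from the previous.
A4 to G4 spans -2 semitones.

-2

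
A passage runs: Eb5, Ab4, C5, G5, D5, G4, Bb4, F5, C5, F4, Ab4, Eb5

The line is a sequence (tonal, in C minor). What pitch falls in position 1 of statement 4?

Grouping in 4s, the 1st note of each cell is Eb5, D5, C5.
One more down a 2nd gives Bb4.

Bb4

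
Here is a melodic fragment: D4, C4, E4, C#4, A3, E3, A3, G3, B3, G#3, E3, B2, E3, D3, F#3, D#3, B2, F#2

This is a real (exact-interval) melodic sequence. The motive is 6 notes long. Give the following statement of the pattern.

B2 A2 C#3 A#2 F#2 C#2

Taking 6-note groups, the heads are D4, A3, E3: the pattern moves down a 4th.
So cell 4 is B2 A2 C#3 A#2 F#2 C#2.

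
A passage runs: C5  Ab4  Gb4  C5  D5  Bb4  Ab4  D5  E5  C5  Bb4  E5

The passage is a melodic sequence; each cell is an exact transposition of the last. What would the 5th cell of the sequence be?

The 4-note cells begin on C5, D5, E5 — each up a 2nd from the last.
Extending up a 2nd: F#5 → G#5.
From G#5 the exact shape gives G#5 E5 D5 G#5.

G#5 E5 D5 G#5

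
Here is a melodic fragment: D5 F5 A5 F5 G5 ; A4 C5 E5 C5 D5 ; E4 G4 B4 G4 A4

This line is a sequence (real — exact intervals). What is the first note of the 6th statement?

With a 5-note motive the entries are D5, A4, E4, each down a 4th from the previous.
Extending the heads down a 4th: B3 → F#3 → C#3.

C#3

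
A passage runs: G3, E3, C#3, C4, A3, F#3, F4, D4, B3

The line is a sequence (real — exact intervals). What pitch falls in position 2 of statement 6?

F5

Grouping in 3s, the 2nd note of each cell is E3, A3, D4.
Extending up a 4th: G4 → C5 → F5.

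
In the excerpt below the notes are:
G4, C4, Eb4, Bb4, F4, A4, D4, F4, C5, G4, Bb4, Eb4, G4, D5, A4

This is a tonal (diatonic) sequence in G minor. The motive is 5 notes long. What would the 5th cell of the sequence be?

The 5-note cells begin on G4, A4, Bb4 — each up a 2nd from the last.
Carrying on: C5 → D5.
Statement 5 starts on D5 and keeps the same diatonic contour: D5 G4 Bb4 F5 C5.

D5 G4 Bb4 F5 C5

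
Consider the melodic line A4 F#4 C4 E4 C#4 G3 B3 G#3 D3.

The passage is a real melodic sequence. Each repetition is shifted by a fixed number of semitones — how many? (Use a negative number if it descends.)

Unit = 3 notes; the statements start on A4, E4, B3, moving down a 4th each time.
Counting half-steps from A4 to E4: -5.

-5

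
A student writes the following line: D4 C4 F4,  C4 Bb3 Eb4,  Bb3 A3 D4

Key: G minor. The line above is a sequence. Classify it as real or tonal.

tonal

Every note is diatonic to G minor.
Cell 1 has -2 semitones from note 1 to 2, but cell 3 has -1 — the interval quality changes while the contour stays the same, which is the hallmark of a tonal sequence.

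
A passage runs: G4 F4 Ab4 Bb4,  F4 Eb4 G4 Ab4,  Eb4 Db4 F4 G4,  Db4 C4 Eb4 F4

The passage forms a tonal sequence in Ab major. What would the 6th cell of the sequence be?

Bb3 Ab3 C4 Db4

Taking 4-note groups, the heads are G4, F4, Eb4, Db4: the pattern moves down a 2nd.
Continuing the starts: C4 → Bb3.
Statement 6 starts on Bb3 and keeps the same diatonic contour: Bb3 Ab3 C4 Db4.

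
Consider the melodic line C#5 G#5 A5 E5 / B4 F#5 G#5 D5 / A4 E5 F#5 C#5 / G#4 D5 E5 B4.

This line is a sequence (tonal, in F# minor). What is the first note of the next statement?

The 4-note cells begin on C#5, B4, A4, G#4 — each down a 2nd from the last.
The next head, down a 2nd from G#4, is F#4.

F#4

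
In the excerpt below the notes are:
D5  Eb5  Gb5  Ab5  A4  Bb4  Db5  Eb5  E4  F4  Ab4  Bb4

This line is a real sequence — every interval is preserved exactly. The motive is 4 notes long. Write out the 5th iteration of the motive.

F#3 G3 Bb3 C4

Taking 4-note groups, the heads are D5, A4, E4: the pattern moves down a 4th.
Continuing the starts: B3 → F#3.
So cell 5 is F#3 G3 Bb3 C4.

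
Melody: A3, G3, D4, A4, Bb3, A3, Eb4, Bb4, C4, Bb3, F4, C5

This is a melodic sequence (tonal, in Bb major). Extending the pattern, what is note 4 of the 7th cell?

G5

The unit is 4 notes. Position-4 pitches of the 3 shown cells: A4, Bb4, C5.
Carrying that up a 2nd forward: D5 → Eb5 → F5 → G5.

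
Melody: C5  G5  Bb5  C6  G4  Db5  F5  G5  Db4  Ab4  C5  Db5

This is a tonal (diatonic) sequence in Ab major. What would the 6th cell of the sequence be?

With a 4-note motive the entries are C5, G4, Db4, each down a 4th from the previous.
Carrying on: Ab3 → Eb3 → Bb2.
Statement 6 starts on Bb2 and keeps the same diatonic contour: Bb2 F3 Ab3 Bb3.

Bb2 F3 Ab3 Bb3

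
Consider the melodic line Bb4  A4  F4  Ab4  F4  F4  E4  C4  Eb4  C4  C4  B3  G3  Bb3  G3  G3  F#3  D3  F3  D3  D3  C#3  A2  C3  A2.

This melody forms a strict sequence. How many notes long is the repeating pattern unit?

Try groups of 5 (5 cells in 25 notes):
Bb4 A4 F4 Ab4 F4 | F4 E4 C4 Eb4 C4 | C4 B3 G3 Bb3 G3 | G3 F#3 D3 F3 D3 | D3 C#3 A2 C3 A2
Each cell is the previous one down a 4th — so the unit is 5 notes.

5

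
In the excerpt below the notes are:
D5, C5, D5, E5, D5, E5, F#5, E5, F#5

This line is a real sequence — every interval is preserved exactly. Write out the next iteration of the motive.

G#5 F#5 G#5

With a 3-note motive the entries are D5, E5, F#5, each up a 2nd from the previous.
So cell 4 is G#5 F#5 G#5.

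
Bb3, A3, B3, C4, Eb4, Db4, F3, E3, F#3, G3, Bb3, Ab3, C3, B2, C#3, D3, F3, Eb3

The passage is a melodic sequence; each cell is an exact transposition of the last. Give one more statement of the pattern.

With a 6-note motive the entries are Bb3, F3, C3, each down a 4th from the previous.
So cell 4 is G2 F#2 G#2 A2 C3 Bb2.

G2 F#2 G#2 A2 C3 Bb2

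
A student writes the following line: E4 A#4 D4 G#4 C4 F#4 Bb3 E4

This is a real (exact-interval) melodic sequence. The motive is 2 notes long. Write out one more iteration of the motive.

Ab3 D4

Unit = 2 notes; the statements start on E4, D4, C4, Bb3, moving down a 2nd each time.
So cell 5 is Ab3 D4.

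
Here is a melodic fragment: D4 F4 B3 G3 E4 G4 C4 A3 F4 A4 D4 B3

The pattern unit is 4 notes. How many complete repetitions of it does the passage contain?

12 notes in groups of 4 gives 12/4 = 3 statements.
Starts: D4, E4, F4 — each up a 2nd.

3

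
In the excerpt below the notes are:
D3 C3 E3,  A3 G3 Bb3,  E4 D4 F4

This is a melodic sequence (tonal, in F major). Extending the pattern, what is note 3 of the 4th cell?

C5

With 3-note cells, note 3 of each statement runs E3, Bb3, F4.
Each moves up a 5th; the next is C5.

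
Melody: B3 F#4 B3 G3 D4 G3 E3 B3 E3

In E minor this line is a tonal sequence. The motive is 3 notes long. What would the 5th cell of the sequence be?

Taking 3-note groups, the heads are B3, G3, E3: the pattern moves down a 3rd.
Carrying on: C3 → A2.
Statement 5 starts on A2 and keeps the same diatonic contour: A2 E3 A2.

A2 E3 A2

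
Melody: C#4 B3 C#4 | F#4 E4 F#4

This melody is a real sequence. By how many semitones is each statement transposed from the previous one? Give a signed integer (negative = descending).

Unit = 3 notes; the statements start on C#4, F#4, moving up a 4th each time.
C#4 to F#4 spans +5 semitones.

5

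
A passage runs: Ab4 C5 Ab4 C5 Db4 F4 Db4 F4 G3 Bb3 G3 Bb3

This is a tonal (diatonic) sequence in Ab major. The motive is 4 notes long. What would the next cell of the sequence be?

The 4-note cells begin on Ab4, Db4, G3 — each down a 5th from the last.
Statement 4 starts on C3 and keeps the same diatonic contour: C3 Eb3 C3 Eb3.

C3 Eb3 C3 Eb3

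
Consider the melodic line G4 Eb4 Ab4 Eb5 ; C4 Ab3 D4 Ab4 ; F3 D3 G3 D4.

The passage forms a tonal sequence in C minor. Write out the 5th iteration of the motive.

Eb2 C2 F2 C3

Unit = 4 notes; the statements start on G4, C4, F3, moving down a 5th each time.
Carrying on: Bb2 → Eb2.
From Eb2 the diatonic shape gives Eb2 C2 F2 C3.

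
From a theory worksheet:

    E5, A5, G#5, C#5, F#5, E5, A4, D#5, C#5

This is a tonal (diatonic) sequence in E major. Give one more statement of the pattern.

With a 3-note motive the entries are E5, C#5, A4, each down a 3rd from the previous.
From F#4 the diatonic shape gives F#4 B4 A4.

F#4 B4 A4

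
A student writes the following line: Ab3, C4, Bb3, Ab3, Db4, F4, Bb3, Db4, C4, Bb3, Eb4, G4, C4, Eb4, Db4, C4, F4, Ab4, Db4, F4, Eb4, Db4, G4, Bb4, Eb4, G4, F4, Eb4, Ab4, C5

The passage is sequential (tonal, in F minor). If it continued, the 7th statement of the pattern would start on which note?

The 6-note cells begin on Ab3, Bb3, C4, Db4, Eb4 — each up a 2nd from the last.
Extending the heads up a 2nd: F4 → G4.

G4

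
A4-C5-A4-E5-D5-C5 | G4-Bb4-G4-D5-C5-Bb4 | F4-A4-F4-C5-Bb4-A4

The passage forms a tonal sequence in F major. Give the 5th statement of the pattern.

D4 F4 D4 A4 G4 F4

Unit = 6 notes; the statements start on A4, G4, F4, moving down a 2nd each time.
Continuing the starts: E4 → D4.
So cell 5 is D4 F4 D4 A4 G4 F4.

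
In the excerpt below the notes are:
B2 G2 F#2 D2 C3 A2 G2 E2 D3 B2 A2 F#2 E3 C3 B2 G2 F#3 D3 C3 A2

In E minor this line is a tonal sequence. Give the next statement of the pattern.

The 4-note cells begin on B2, C3, D3, E3, F#3 — each up a 2nd from the last.
From G3 the diatonic shape gives G3 E3 D3 B2.

G3 E3 D3 B2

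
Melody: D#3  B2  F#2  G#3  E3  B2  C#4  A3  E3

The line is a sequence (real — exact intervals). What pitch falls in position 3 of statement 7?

C5

The unit is 3 notes. Position-3 pitches of the 3 shown cells: F#2, B2, E3.
Extending up a 4th: A3 → D4 → G4 → C5.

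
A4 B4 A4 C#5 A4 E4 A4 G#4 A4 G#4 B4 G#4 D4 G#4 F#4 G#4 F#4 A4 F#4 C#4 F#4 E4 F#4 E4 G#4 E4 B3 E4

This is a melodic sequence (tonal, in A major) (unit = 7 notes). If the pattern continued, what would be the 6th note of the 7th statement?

With 7-note cells, note 6 of each statement runs E4, D4, C#4, B3.
Each moves down a 2nd. Continuing: A3 → G#3 → F#3.

F#3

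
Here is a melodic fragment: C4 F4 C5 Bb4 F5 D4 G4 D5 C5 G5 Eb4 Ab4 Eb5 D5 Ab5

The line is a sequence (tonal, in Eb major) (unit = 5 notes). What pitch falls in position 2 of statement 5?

Grouping in 5s, the 2nd note of each cell is F4, G4, Ab4.
Each moves up a 2nd. Continuing: Bb4 → C5.

C5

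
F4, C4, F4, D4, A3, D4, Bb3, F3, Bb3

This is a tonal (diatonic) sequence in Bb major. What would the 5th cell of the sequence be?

Eb3 Bb2 Eb3

Unit = 3 notes; the statements start on F4, D4, Bb3, moving down a 3rd each time.
Continuing the starts: G3 → Eb3.
So cell 5 is Eb3 Bb2 Eb3.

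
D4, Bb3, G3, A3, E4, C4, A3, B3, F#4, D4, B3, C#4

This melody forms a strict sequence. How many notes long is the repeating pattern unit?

Try groups of 4 (3 cells in 12 notes):
D4 Bb3 G3 A3 | E4 C4 A3 B3 | F#4 D4 B3 C#4
That's a consistent up a 2nd shift per cell, and no other grouping gives one.

4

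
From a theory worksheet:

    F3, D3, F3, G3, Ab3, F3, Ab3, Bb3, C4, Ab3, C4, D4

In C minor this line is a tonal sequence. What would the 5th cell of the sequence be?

Taking 4-note groups, the heads are F3, Ab3, C4: the pattern moves up a 3rd.
Extending up a 3rd: Eb4 → G4.
So cell 5 is G4 Eb4 G4 Ab4.

G4 Eb4 G4 Ab4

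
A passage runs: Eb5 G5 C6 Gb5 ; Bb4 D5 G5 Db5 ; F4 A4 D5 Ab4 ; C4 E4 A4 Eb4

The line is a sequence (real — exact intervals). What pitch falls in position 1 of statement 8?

E2

With 4-note cells, note 1 of each statement runs Eb5, Bb4, F4, C4.
Extending down a 4th: G3 → D3 → A2 → E2.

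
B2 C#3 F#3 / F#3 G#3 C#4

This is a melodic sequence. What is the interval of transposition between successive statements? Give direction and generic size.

up a 5th

With a 3-note motive the entries are B2, F#3, each up a 5th from the previous.
B2 to F#3 is up a 5th.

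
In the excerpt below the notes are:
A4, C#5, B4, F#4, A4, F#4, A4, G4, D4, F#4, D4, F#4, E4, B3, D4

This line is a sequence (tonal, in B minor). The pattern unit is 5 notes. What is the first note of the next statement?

B3

Taking 5-note groups, the heads are A4, F#4, D4: the pattern moves down a 3rd.
The next head, down a 3rd from D4, is B3.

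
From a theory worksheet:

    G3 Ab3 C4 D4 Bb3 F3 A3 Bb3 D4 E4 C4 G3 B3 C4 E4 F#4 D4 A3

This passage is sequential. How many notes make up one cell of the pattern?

6

There are 18 notes; a 6-note unit gives 3 cells:
G3 Ab3 C4 D4 Bb3 F3 | A3 Bb3 D4 E4 C4 G3 | B3 C4 E4 F#4 D4 A3
Every group is a transposition up a 2nd of the one before; no shorter unit works.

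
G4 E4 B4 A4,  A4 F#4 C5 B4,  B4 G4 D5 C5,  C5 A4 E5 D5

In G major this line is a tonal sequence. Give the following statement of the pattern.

D5 B4 F#5 E5

Unit = 4 notes; the statements start on G4, A4, B4, C5, moving up a 2nd each time.
So cell 5 is D5 B4 F#5 E5.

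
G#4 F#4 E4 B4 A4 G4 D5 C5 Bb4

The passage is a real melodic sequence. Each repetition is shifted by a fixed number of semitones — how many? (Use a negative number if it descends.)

3

Taking 3-note groups, the heads are G#4, B4, D5: the pattern moves up a 3rd.
Counting half-steps from G#4 to B4: 3.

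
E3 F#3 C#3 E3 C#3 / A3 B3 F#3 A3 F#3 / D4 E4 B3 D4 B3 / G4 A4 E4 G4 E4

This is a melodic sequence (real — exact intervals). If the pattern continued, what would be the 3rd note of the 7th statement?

Grouping in 5s, the 3rd note of each cell is C#3, F#3, B3, E4.
Each moves up a 4th. Continuing: A4 → D5 → G5.

G5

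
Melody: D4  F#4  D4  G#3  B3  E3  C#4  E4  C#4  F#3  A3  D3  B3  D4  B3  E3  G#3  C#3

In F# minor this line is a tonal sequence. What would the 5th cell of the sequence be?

Unit = 6 notes; the statements start on D4, C#4, B3, moving down a 2nd each time.
Continuing the starts: A3 → G#3.
From G#3 the diatonic shape gives G#3 B3 G#3 C#3 E3 A2.

G#3 B3 G#3 C#3 E3 A2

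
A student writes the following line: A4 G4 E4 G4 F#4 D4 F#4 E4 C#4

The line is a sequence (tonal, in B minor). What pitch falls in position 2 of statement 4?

D4

Grouping in 3s, the 2nd note of each cell is G4, F#4, E4.
One more down a 2nd gives D4.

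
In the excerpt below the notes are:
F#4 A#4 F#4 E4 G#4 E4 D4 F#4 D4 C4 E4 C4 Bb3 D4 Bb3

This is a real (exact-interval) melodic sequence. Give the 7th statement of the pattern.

The 3-note cells begin on F#4, E4, D4, C4, Bb3 — each down a 2nd from the last.
Extending down a 2nd: Ab3 → Gb3.
Statement 7 starts on Gb3 and keeps the same exact contour: Gb3 Bb3 Gb3.

Gb3 Bb3 Gb3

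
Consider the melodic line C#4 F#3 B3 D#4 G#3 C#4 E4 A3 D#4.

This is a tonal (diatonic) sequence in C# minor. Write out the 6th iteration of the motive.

With a 3-note motive the entries are C#4, D#4, E4, each up a 2nd from the previous.
Continuing the starts: F#4 → G#4 → A4.
From A4 the diatonic shape gives A4 D#4 G#4.

A4 D#4 G#4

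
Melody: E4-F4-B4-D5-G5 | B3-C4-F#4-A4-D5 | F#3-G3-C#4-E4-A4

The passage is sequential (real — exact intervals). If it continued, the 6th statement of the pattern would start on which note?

The 5-note cells begin on E4, B3, F#3 — each down a 4th from the last.
Continuing: C#3 → G#2 → D#2. Statement 6 starts on D#2.

D#2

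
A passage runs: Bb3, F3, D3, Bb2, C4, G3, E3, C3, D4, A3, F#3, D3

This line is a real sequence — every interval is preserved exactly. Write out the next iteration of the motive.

The 4-note cells begin on Bb3, C4, D4 — each up a 2nd from the last.
From E4 the exact shape gives E4 B3 G#3 E3.

E4 B3 G#3 E3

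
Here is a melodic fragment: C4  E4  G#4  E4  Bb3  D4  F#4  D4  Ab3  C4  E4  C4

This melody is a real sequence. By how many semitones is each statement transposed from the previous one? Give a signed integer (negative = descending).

With a 4-note motive the entries are C4, Bb3, Ab3, each down a 2nd from the previous.
Counting half-steps from C4 to Bb3: -2.

-2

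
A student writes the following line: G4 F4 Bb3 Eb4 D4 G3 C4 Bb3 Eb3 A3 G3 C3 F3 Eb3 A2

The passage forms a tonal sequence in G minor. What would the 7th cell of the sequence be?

Unit = 3 notes; the statements start on G4, Eb4, C4, A3, F3, moving down a 3rd each time.
Continuing the starts: D3 → Bb2.
Statement 7 starts on Bb2 and keeps the same diatonic contour: Bb2 A2 D2.

Bb2 A2 D2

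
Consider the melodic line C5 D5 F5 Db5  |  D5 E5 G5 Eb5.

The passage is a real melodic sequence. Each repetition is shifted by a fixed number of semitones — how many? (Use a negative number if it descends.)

The 4-note cells begin on C5, D5 — each up a 2nd from the last.
Counting half-steps from C5 to D5: 2.

2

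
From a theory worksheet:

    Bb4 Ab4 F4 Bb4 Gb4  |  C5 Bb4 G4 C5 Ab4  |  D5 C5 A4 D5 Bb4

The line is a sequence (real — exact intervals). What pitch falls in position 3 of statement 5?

With 5-note cells, note 3 of each statement runs F4, G4, A4.
Each moves up a 2nd. Continuing: B4 → C#5.

C#5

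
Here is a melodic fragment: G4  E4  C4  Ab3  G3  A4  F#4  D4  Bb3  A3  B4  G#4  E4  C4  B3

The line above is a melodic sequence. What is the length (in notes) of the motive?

5

There are 15 notes; a 5-note unit gives 3 cells:
G4 E4 C4 Ab3 G3 | A4 F#4 D4 Bb3 A3 | B4 G#4 E4 C4 B3
Every group is a transposition up a 2nd of the one before; no shorter unit works.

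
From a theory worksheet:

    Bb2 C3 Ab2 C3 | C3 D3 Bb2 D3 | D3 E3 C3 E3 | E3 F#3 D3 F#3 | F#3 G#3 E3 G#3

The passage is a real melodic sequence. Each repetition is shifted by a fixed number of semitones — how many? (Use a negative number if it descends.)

2

Unit = 4 notes; the statements start on Bb2, C3, D3, E3, F#3, moving up a 2nd each time.
Bb2 to C3 spans +2 semitones.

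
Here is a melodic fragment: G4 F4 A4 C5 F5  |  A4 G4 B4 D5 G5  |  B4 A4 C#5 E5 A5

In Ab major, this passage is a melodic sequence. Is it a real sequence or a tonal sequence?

real

Each cell has the same semitone pattern (-2, 4, 3, 5) — intervals are preserved exactly.
And A4 lies outside Ab major, so the sequence is real rather than tonal.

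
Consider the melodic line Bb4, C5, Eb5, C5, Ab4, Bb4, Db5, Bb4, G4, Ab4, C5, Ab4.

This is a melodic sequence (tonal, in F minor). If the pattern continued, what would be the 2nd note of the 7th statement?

The unit is 4 notes. Position-2 pitches of the 3 shown cells: C5, Bb4, Ab4.
Extending down a 2nd: G4 → F4 → Eb4 → Db4.

Db4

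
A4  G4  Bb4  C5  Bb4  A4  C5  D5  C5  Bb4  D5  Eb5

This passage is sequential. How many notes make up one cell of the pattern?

4

There are 12 notes; a 4-note unit gives 3 cells:
A4 G4 Bb4 C5 | Bb4 A4 C5 D5 | C5 Bb4 D5 Eb5
Every group is a transposition up a 2nd of the one before; no shorter unit works.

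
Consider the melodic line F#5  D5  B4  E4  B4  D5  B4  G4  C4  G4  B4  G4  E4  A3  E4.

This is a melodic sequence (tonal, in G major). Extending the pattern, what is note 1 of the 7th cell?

The unit is 5 notes. Position-1 pitches of the 3 shown cells: F#5, D5, B4.
Carrying that down a 3rd forward: G4 → E4 → C4 → A3.

A3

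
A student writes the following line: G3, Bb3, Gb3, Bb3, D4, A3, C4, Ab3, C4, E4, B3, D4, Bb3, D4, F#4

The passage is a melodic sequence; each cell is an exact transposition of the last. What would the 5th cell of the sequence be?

D#4 F#4 D4 F#4 A#4

Unit = 5 notes; the statements start on G3, A3, B3, moving up a 2nd each time.
Extending up a 2nd: C#4 → D#4.
Statement 5 starts on D#4 and keeps the same exact contour: D#4 F#4 D4 F#4 A#4.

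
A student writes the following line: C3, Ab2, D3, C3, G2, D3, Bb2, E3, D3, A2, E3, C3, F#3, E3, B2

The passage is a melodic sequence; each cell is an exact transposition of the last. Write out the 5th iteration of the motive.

Taking 5-note groups, the heads are C3, D3, E3: the pattern moves up a 2nd.
Carrying on: F#3 → G#3.
From G#3 the exact shape gives G#3 E3 A#3 G#3 D#3.

G#3 E3 A#3 G#3 D#3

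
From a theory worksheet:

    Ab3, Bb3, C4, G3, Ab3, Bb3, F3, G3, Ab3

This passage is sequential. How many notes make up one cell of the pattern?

There are 9 notes; a 3-note unit gives 3 cells:
Ab3 Bb3 C4 | G3 Ab3 Bb3 | F3 G3 Ab3
That's a consistent down a 2nd shift per cell, and no other grouping gives one.

3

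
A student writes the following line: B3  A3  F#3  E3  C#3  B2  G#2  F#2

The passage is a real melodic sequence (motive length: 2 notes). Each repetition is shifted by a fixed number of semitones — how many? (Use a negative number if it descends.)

-5

Unit = 2 notes; the statements start on B3, F#3, C#3, G#2, moving down a 4th each time.
B3 to F#3 spans -5 semitones.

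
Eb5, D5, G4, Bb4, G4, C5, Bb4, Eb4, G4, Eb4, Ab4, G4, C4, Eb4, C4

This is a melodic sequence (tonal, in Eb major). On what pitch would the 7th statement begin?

G3

Unit = 5 notes; the statements start on Eb5, C5, Ab4, moving down a 3rd each time.
Continuing: F4 → D4 → Bb3 → G3. Statement 7 starts on G3.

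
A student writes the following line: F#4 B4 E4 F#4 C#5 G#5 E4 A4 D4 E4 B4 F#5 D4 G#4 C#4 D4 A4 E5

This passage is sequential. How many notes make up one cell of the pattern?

18 notes total. Splitting into 3 groups of 6:
F#4 B4 E4 F#4 C#5 G#5 | E4 A4 D4 E4 B4 F#5 | D4 G#4 C#4 D4 A4 E5
That's a consistent down a 2nd shift per cell, and no other grouping gives one.

6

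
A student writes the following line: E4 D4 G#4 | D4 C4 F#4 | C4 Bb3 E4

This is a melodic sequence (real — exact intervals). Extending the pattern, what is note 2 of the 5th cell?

The unit is 3 notes. Position-2 pitches of the 3 shown cells: D4, C4, Bb3.
Carrying that down a 2nd forward: Ab3 → Gb3.

Gb3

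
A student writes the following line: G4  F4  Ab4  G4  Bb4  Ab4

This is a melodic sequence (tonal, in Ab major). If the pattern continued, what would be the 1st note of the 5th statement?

With 2-note cells, note 1 of each statement runs G4, Ab4, Bb4.
Carrying that up a 2nd forward: C5 → Db5.

Db5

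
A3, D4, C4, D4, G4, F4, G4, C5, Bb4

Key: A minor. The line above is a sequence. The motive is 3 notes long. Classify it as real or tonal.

Each cell has the same semitone pattern (5, -2) — intervals are preserved exactly.
And Bb4 lies outside A minor, so the sequence is real rather than tonal.

real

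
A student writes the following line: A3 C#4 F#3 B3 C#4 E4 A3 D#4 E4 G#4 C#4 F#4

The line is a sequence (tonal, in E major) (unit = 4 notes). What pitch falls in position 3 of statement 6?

B4

The unit is 4 notes. Position-3 pitches of the 3 shown cells: F#3, A3, C#4.
Carrying that up a 3rd forward: E4 → G#4 → B4.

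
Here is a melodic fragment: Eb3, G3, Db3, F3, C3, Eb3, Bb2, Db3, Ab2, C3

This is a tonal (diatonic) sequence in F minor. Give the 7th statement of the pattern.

The 2-note cells begin on Eb3, Db3, C3, Bb2, Ab2 — each down a 2nd from the last.
Carrying on: G2 → F2.
Statement 7 starts on F2 and keeps the same diatonic contour: F2 Ab2.

F2 Ab2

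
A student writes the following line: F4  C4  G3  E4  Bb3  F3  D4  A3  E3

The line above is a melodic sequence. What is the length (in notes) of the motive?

Try groups of 3 (3 cells in 9 notes):
F4 C4 G3 | E4 Bb3 F3 | D4 A3 E3
That's a consistent down a 2nd shift per cell, and no other grouping gives one.

3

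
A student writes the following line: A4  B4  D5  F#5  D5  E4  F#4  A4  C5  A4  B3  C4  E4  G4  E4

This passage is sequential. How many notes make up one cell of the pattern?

5

There are 15 notes; a 5-note unit gives 3 cells:
A4 B4 D5 F#5 D5 | E4 F#4 A4 C5 A4 | B3 C4 E4 G4 E4
Each cell is the previous one down a 4th — so the unit is 5 notes.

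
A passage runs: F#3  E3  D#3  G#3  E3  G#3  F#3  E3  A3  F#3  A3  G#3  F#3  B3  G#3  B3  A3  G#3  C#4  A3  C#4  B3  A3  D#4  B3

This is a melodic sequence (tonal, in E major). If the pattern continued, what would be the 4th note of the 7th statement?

F#4

With 5-note cells, note 4 of each statement runs G#3, A3, B3, C#4, D#4.
Extending up a 2nd: E4 → F#4.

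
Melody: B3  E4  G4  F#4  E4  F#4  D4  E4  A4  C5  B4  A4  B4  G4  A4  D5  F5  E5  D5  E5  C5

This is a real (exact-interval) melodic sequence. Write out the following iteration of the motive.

D5 G5 Bb5 A5 G5 A5 F5

Taking 7-note groups, the heads are B3, E4, A4: the pattern moves up a 4th.
So cell 4 is D5 G5 Bb5 A5 G5 A5 F5.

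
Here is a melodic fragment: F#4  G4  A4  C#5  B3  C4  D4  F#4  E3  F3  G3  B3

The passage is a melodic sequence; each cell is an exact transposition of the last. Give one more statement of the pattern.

A2 Bb2 C3 E3

The 4-note cells begin on F#4, B3, E3 — each down a 5th from the last.
From A2 the exact shape gives A2 Bb2 C3 E3.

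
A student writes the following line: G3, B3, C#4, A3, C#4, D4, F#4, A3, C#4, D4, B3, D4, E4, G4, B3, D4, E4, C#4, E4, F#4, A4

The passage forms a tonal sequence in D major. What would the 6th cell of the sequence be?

Taking 7-note groups, the heads are G3, A3, B3: the pattern moves up a 2nd.
Extending up a 2nd: C#4 → D4 → E4.
Statement 6 starts on E4 and keeps the same diatonic contour: E4 G4 A4 F#4 A4 B4 D5.

E4 G4 A4 F#4 A4 B4 D5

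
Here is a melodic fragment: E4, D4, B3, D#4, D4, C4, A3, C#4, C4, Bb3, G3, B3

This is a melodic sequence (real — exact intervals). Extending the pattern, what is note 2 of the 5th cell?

Gb3

The unit is 4 notes. Position-2 pitches of the 3 shown cells: D4, C4, Bb3.
Carrying that down a 2nd forward: Ab3 → Gb3.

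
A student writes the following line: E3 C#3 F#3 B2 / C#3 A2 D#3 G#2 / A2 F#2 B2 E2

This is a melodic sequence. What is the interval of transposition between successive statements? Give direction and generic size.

Unit = 4 notes; the statements start on E3, C#3, A2, moving down a 3rd each time.
E3 to C#3 is down a 3rd.

down a 3rd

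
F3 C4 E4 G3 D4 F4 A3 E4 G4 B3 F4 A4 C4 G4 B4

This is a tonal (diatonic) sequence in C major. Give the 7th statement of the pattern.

Unit = 3 notes; the statements start on F3, G3, A3, B3, C4, moving up a 2nd each time.
Continuing the starts: D4 → E4.
From E4 the diatonic shape gives E4 B4 D5.

E4 B4 D5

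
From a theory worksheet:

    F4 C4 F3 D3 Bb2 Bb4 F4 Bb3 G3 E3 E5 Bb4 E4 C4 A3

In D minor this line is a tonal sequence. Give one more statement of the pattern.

With a 5-note motive the entries are F4, Bb4, E5, each up a 4th from the previous.
From A5 the diatonic shape gives A5 E5 A4 F4 D4.

A5 E5 A4 F4 D4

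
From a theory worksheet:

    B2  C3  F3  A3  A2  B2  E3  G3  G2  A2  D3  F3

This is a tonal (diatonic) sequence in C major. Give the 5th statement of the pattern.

Unit = 4 notes; the statements start on B2, A2, G2, moving down a 2nd each time.
Extending down a 2nd: F2 → E2.
From E2 the diatonic shape gives E2 F2 B2 D3.

E2 F2 B2 D3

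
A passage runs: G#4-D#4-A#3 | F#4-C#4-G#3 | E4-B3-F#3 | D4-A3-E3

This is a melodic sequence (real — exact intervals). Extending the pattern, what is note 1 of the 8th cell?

Gb3

The unit is 3 notes. Position-1 pitches of the 4 shown cells: G#4, F#4, E4, D4.
Carrying that down a 2nd forward: C4 → Bb3 → Ab3 → Gb3.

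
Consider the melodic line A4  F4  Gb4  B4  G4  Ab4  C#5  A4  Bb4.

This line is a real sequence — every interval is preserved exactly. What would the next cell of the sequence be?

D#5 B4 C5

Unit = 3 notes; the statements start on A4, B4, C#5, moving up a 2nd each time.
Statement 4 starts on D#5 and keeps the same exact contour: D#5 B4 C5.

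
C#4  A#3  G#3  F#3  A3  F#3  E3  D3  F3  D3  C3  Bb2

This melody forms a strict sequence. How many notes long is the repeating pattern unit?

4

12 notes total. Splitting into 3 groups of 4:
C#4 A#3 G#3 F#3 | A3 F#3 E3 D3 | F3 D3 C3 Bb2
Each cell is the previous one down a 3rd — so the unit is 4 notes.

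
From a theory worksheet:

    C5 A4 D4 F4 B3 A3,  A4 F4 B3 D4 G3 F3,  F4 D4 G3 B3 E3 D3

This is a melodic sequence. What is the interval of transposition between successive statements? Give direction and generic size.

Unit = 6 notes; the statements start on C5, A4, F4, moving down a 3rd each time.
From C5 to A4: down a 3rd.

down a 3rd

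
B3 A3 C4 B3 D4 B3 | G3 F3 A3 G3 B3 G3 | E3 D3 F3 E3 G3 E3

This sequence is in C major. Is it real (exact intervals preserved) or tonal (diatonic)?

Every note is diatonic to C major.
Cell 1 has +3 semitones from note 2 to 3, but cell 2 has +4 — the interval quality changes while the contour stays the same, which is the hallmark of a tonal sequence.

tonal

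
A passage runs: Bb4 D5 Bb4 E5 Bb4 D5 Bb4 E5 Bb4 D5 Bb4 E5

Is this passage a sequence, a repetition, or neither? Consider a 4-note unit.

Each 4-note cell is identical (Bb4 D5 Bb4 E5), restated at the same pitch.

repetition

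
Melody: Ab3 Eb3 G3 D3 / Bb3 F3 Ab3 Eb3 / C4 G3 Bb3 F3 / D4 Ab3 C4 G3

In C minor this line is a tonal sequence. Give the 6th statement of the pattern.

F4 C4 Eb4 Bb3

Unit = 4 notes; the statements start on Ab3, Bb3, C4, D4, moving up a 2nd each time.
Continuing the starts: Eb4 → F4.
So cell 6 is F4 C4 Eb4 Bb3.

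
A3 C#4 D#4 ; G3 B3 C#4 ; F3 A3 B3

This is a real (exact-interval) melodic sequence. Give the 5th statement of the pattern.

Db3 F3 G3

Taking 3-note groups, the heads are A3, G3, F3: the pattern moves down a 2nd.
Carrying on: Eb3 → Db3.
So cell 5 is Db3 F3 G3.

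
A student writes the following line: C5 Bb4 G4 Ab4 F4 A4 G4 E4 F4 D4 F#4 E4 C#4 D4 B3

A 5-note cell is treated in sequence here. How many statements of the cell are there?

15 notes in groups of 5 gives 15/5 = 3 statements.
Starts: C5, A4, F#4 — each down a 3rd.

3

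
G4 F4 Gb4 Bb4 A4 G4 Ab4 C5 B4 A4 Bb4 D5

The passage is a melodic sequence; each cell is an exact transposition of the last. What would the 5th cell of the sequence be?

D#5 C#5 D5 F#5

Unit = 4 notes; the statements start on G4, A4, B4, moving up a 2nd each time.
Continuing the starts: C#5 → D#5.
From D#5 the exact shape gives D#5 C#5 D5 F#5.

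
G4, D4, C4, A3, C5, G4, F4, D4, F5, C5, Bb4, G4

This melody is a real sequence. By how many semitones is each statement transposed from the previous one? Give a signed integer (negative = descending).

5

Taking 4-note groups, the heads are G4, C5, F5: the pattern moves up a 4th.
G4→C5 is 72 − 67 = 5 semitones.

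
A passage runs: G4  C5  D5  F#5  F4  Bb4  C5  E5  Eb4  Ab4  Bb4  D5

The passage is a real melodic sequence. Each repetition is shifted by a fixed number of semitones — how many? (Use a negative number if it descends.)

-2

Unit = 4 notes; the statements start on G4, F4, Eb4, moving down a 2nd each time.
Counting half-steps from G4 to F4: -2.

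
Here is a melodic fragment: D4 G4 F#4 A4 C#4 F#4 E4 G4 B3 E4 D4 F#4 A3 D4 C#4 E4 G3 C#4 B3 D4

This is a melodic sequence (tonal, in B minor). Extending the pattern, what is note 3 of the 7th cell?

The unit is 4 notes. Position-3 pitches of the 5 shown cells: F#4, E4, D4, C#4, B3.
Extending down a 2nd: A3 → G3.

G3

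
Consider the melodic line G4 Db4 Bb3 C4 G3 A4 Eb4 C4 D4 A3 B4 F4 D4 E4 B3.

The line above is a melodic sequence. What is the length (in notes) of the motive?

5

There are 15 notes; a 5-note unit gives 3 cells:
G4 Db4 Bb3 C4 G3 | A4 Eb4 C4 D4 A3 | B4 F4 D4 E4 B3
Each cell is the previous one up a 2nd — so the unit is 5 notes.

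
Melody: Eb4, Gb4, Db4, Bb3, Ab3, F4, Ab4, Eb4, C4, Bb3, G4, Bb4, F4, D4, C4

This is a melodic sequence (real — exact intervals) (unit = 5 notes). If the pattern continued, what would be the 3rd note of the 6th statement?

B4

The unit is 5 notes. Position-3 pitches of the 3 shown cells: Db4, Eb4, F4.
Extending up a 2nd: G4 → A4 → B4.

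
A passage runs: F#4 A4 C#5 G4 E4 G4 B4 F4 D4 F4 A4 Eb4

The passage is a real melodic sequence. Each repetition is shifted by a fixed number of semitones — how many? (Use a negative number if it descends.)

With a 4-note motive the entries are F#4, E4, D4, each down a 2nd from the previous.
Counting half-steps from F#4 to E4: -2.

-2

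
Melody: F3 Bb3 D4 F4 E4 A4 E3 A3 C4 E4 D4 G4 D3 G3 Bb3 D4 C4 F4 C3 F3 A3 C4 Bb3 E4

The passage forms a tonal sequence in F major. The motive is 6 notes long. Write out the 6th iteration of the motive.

A2 D3 F3 A3 G3 C4

With a 6-note motive the entries are F3, E3, D3, C3, each down a 2nd from the previous.
Continuing the starts: Bb2 → A2.
So cell 6 is A2 D3 F3 A3 G3 C4.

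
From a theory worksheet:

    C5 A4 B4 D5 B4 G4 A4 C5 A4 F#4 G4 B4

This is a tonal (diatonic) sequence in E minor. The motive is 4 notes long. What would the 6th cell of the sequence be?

Taking 4-note groups, the heads are C5, B4, A4: the pattern moves down a 2nd.
Extending down a 2nd: G4 → F#4 → E4.
So cell 6 is E4 C4 D4 F#4.

E4 C4 D4 F#4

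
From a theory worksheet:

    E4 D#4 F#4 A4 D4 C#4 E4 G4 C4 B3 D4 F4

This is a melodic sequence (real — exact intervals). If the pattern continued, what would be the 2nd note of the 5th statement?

G3

The unit is 4 notes. Position-2 pitches of the 3 shown cells: D#4, C#4, B3.
Carrying that down a 2nd forward: A3 → G3.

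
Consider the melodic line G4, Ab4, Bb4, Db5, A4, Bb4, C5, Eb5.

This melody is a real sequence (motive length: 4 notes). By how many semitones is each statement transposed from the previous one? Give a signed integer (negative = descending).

Taking 4-note groups, the heads are G4, A4: the pattern moves up a 2nd.
G4 to A4 spans +2 semitones.

2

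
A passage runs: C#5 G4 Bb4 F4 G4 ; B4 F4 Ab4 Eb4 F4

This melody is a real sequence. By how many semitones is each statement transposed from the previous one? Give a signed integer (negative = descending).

Taking 5-note groups, the heads are C#5, B4: the pattern moves down a 2nd.
C#5 to B4 spans -2 semitones.

-2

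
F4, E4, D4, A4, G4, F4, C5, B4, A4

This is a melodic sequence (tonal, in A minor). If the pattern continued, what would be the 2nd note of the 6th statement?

A5

Grouping in 3s, the 2nd note of each cell is E4, G4, B4.
Each moves up a 3rd. Continuing: D5 → F5 → A5.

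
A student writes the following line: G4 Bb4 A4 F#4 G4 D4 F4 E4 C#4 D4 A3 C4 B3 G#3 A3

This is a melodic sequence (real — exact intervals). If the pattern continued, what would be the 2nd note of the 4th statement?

The unit is 5 notes. Position-2 pitches of the 3 shown cells: Bb4, F4, C4.
One more down a 4th gives G3.

G3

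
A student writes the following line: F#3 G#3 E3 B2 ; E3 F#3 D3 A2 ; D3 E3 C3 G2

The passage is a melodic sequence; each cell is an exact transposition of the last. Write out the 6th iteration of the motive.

Ab2 Bb2 Gb2 Db2

Unit = 4 notes; the statements start on F#3, E3, D3, moving down a 2nd each time.
Continuing the starts: C3 → Bb2 → Ab2.
So cell 6 is Ab2 Bb2 Gb2 Db2.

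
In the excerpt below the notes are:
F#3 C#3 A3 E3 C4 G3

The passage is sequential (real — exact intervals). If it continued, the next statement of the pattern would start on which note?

The 2-note cells begin on F#3, A3, C4 — each up a 3rd from the last.
One more step up a 3rd gives Eb4.

Eb4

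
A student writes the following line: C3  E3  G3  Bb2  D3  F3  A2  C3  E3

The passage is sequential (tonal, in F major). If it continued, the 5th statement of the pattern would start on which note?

Unit = 3 notes; the statements start on C3, Bb2, A2, moving down a 2nd each time.
Continuing: G2 → F2. Statement 5 starts on F2.

F2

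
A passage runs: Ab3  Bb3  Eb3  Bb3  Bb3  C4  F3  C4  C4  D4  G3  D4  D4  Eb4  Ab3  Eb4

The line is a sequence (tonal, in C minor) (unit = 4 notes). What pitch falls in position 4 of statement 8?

Bb4

With 4-note cells, note 4 of each statement runs Bb3, C4, D4, Eb4.
Extending up a 2nd: F4 → G4 → Ab4 → Bb4.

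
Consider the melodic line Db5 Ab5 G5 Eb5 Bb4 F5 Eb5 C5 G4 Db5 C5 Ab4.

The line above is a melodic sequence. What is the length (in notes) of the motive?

4

Try groups of 4 (3 cells in 12 notes):
Db5 Ab5 G5 Eb5 | Bb4 F5 Eb5 C5 | G4 Db5 C5 Ab4
Every group is a transposition down a 3rd of the one before; no shorter unit works.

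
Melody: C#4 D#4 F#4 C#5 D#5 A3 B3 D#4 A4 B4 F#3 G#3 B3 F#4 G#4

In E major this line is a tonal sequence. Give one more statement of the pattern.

D#3 E3 G#3 D#4 E4

Unit = 5 notes; the statements start on C#4, A3, F#3, moving down a 3rd each time.
Statement 4 starts on D#3 and keeps the same diatonic contour: D#3 E3 G#3 D#4 E4.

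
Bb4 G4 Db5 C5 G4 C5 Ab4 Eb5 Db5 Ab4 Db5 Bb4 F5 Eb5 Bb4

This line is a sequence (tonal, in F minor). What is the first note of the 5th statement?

F5

Taking 5-note groups, the heads are Bb4, C5, Db5: the pattern moves up a 2nd.
Extending the heads up a 2nd: Eb5 → F5.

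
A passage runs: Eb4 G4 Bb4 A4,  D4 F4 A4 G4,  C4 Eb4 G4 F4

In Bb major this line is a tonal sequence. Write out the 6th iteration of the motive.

G3 Bb3 D4 C4

The 4-note cells begin on Eb4, D4, C4 — each down a 2nd from the last.
Continuing the starts: Bb3 → A3 → G3.
Statement 6 starts on G3 and keeps the same diatonic contour: G3 Bb3 D4 C4.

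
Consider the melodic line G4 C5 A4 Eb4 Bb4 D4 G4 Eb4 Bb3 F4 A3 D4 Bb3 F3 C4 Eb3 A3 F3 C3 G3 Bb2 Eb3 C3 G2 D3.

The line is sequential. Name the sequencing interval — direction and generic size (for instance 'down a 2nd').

Taking 5-note groups, the heads are G4, D4, A3, Eb3, Bb2: the pattern moves down a 4th.
From G4 to D4: down a 4th.

down a 4th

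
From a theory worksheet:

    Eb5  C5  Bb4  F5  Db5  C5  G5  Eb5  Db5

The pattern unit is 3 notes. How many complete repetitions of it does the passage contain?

9 notes in groups of 3 gives 9/3 = 3 statements.
Starts: Eb5, F5, G5 — each up a 2nd.

3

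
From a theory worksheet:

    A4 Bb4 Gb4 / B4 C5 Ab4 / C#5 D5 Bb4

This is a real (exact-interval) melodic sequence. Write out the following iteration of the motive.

With a 3-note motive the entries are A4, B4, C#5, each up a 2nd from the previous.
From D#5 the exact shape gives D#5 E5 C5.

D#5 E5 C5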